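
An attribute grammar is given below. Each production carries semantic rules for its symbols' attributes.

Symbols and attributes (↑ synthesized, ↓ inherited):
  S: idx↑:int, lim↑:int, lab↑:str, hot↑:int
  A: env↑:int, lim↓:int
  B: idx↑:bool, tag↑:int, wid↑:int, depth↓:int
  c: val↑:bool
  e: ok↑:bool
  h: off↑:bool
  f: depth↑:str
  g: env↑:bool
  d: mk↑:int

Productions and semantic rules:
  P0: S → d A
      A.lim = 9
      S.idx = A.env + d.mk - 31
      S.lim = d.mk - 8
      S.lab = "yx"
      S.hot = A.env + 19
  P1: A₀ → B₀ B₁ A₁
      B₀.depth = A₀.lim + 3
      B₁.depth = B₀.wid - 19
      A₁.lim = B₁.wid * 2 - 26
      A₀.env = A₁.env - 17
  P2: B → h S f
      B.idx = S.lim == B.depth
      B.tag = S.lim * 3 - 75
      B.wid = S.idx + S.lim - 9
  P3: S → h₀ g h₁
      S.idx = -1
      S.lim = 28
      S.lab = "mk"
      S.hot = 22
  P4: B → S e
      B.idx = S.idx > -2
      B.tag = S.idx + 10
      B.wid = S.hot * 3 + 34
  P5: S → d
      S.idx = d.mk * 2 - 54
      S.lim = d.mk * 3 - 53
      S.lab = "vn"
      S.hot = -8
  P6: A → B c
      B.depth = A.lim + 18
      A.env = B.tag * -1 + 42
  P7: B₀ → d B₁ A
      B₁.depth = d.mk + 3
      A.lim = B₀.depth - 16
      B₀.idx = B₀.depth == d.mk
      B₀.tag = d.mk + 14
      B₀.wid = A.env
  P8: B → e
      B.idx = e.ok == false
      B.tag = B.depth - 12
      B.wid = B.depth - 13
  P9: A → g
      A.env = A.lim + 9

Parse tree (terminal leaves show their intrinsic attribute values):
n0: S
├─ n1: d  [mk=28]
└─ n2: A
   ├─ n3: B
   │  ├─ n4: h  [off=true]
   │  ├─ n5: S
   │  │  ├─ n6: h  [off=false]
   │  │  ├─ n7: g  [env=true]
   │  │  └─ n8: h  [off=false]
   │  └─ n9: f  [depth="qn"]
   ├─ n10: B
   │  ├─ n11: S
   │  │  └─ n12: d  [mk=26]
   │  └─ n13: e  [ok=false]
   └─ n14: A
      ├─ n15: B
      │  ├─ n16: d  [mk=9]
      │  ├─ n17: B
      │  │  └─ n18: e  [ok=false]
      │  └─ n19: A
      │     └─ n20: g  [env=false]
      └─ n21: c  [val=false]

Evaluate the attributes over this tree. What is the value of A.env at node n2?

1. n1.mk = 28  [terminal]
2. n2.lim = 9  [9]
3. n3.depth = 12  [A₀.lim + 3]
4. n4.off = true  [terminal]
5. n6.off = false  [terminal]
6. n7.env = true  [terminal]
7. n8.off = false  [terminal]
8. n5.idx = -1  [-1]
9. n5.lim = 28  [28]
10. n5.lab = "mk"  ["mk"]
11. n5.hot = 22  [22]
12. n9.depth = "qn"  [terminal]
13. n3.idx = false  [S.lim == B.depth]
14. n3.tag = 9  [S.lim * 3 - 75]
15. n3.wid = 18  [S.idx + S.lim - 9]
16. n10.depth = -1  [B₀.wid - 19]
17. n12.mk = 26  [terminal]
18. n11.idx = -2  [d.mk * 2 - 54]
19. n11.lim = 25  [d.mk * 3 - 53]
20. n11.lab = "vn"  ["vn"]
21. n11.hot = -8  [-8]
22. n13.ok = false  [terminal]
23. n10.idx = false  [S.idx > -2]
24. n10.tag = 8  [S.idx + 10]
25. n10.wid = 10  [S.hot * 3 + 34]
26. n14.lim = -6  [B₁.wid * 2 - 26]
27. n15.depth = 12  [A.lim + 18]
28. n16.mk = 9  [terminal]
29. n17.depth = 12  [d.mk + 3]
30. n18.ok = false  [terminal]
31. n17.idx = true  [e.ok == false]
32. n17.tag = 0  [B.depth - 12]
33. n17.wid = -1  [B.depth - 13]
34. n19.lim = -4  [B₀.depth - 16]
35. n20.env = false  [terminal]
36. n19.env = 5  [A.lim + 9]
37. n15.idx = false  [B₀.depth == d.mk]
38. n15.tag = 23  [d.mk + 14]
39. n15.wid = 5  [A.env]
40. n21.val = false  [terminal]
41. n14.env = 19  [B.tag * -1 + 42]
42. n2.env = 2  [A₁.env - 17]
43. n0.idx = -1  [A.env + d.mk - 31]
44. n0.lim = 20  [d.mk - 8]
45. n0.lab = "yx"  ["yx"]
46. n0.hot = 21  [A.env + 19]

2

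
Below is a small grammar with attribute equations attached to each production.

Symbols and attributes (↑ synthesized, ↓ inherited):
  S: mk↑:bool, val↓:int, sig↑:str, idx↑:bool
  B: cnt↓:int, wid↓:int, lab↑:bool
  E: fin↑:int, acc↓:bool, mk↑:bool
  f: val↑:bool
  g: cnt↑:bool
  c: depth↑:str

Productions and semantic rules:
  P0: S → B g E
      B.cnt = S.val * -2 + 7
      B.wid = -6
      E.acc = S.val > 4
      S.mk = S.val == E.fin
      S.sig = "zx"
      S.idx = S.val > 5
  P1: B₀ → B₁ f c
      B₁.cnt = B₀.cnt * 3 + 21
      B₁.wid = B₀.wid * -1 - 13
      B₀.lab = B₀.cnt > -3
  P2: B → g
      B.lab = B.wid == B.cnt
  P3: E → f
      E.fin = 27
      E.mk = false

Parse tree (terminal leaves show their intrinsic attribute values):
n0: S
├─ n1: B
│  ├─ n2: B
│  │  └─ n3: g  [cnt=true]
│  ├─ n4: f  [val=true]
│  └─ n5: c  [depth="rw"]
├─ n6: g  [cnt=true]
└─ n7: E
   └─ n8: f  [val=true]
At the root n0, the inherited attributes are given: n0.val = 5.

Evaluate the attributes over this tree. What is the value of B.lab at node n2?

1. n0.val = 5  [given at root]
2. n1.cnt = -3  [S.val * -2 + 7]
3. n1.wid = -6  [-6]
4. n2.cnt = 12  [B₀.cnt * 3 + 21]
5. n2.wid = -7  [B₀.wid * -1 - 13]
6. n3.cnt = true  [terminal]
7. n2.lab = false  [B.wid == B.cnt]
8. n4.val = true  [terminal]
9. n5.depth = "rw"  [terminal]
10. n1.lab = false  [B₀.cnt > -3]
11. n6.cnt = true  [terminal]
12. n7.acc = true  [S.val > 4]
13. n8.val = true  [terminal]
14. n7.fin = 27  [27]
15. n7.mk = false  [false]
16. n0.mk = false  [S.val == E.fin]
17. n0.sig = "zx"  ["zx"]
18. n0.idx = false  [S.val > 5]

false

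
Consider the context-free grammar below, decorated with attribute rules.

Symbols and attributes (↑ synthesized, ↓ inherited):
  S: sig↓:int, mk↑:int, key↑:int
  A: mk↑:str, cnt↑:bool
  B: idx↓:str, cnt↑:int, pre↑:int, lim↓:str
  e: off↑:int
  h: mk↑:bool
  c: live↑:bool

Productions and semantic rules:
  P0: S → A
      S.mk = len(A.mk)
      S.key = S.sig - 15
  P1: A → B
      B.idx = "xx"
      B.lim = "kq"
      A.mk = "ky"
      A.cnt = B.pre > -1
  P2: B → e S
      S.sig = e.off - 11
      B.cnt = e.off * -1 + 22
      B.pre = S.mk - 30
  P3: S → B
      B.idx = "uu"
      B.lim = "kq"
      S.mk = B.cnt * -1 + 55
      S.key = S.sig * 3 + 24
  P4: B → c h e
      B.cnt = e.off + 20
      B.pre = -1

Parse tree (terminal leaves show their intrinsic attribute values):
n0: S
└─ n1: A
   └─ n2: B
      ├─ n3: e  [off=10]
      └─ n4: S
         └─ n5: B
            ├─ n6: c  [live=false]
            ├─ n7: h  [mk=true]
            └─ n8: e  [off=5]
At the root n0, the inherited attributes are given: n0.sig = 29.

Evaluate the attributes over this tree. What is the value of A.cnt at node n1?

true

1. n0.sig = 29  [given at root]
2. n2.idx = "xx"  ["xx"]
3. n2.lim = "kq"  ["kq"]
4. n3.off = 10  [terminal]
5. n4.sig = -1  [e.off - 11]
6. n5.idx = "uu"  ["uu"]
7. n5.lim = "kq"  ["kq"]
8. n6.live = false  [terminal]
9. n7.mk = true  [terminal]
10. n8.off = 5  [terminal]
11. n5.cnt = 25  [e.off + 20]
12. n5.pre = -1  [-1]
13. n4.mk = 30  [B.cnt * -1 + 55]
14. n4.key = 21  [S.sig * 3 + 24]
15. n2.cnt = 12  [e.off * -1 + 22]
16. n2.pre = 0  [S.mk - 30]
17. n1.mk = "ky"  ["ky"]
18. n1.cnt = true  [B.pre > -1]
19. n0.mk = 2  [len(A.mk)]
20. n0.key = 14  [S.sig - 15]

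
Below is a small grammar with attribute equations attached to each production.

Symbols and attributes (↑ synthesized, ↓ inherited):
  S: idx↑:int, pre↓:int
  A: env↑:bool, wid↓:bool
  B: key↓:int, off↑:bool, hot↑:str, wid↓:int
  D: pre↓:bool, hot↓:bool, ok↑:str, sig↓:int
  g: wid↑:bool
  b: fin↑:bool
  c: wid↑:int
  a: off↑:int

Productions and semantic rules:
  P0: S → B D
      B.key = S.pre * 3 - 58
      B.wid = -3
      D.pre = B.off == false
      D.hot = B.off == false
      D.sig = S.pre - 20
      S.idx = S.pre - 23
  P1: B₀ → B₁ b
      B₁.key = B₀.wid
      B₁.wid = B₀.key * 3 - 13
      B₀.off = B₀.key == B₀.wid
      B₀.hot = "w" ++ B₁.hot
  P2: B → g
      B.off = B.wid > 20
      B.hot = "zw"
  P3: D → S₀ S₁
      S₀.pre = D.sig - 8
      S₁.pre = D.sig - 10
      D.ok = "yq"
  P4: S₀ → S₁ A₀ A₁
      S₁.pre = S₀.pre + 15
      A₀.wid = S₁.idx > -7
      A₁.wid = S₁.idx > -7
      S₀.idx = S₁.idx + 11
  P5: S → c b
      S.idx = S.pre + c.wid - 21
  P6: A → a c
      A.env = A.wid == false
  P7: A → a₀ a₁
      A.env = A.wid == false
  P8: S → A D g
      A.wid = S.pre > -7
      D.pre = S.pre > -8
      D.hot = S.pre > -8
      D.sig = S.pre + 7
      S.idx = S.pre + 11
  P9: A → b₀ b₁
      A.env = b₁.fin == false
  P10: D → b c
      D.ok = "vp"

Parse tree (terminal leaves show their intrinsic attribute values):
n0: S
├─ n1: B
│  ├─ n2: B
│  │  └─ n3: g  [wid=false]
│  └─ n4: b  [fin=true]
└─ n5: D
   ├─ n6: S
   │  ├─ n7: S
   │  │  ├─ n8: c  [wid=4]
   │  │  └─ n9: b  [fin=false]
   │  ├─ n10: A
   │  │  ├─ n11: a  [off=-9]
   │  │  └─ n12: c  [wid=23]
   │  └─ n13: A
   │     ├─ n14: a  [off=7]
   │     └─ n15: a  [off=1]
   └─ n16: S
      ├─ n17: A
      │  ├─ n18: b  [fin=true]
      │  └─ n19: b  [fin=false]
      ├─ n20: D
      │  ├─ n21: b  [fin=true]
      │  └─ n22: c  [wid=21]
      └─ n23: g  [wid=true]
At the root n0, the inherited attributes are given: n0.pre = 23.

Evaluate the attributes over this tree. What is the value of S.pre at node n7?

10

1. n0.pre = 23  [given at root]
2. n1.key = 11  [S.pre * 3 - 58]
3. n1.wid = -3  [-3]
4. n2.key = -3  [B₀.wid]
5. n2.wid = 20  [B₀.key * 3 - 13]
6. n3.wid = false  [terminal]
7. n2.off = false  [B.wid > 20]
8. n2.hot = "zw"  ["zw"]
9. n4.fin = true  [terminal]
10. n1.off = false  [B₀.key == B₀.wid]
11. n1.hot = "wzw"  ["w" ++ B₁.hot]
12. n5.pre = true  [B.off == false]
13. n5.hot = true  [B.off == false]
14. n5.sig = 3  [S.pre - 20]
15. n6.pre = -5  [D.sig - 8]
16. n7.pre = 10  [S₀.pre + 15]
17. n8.wid = 4  [terminal]
18. n9.fin = false  [terminal]
19. n7.idx = -7  [S.pre + c.wid - 21]
20. n10.wid = false  [S₁.idx > -7]
21. n11.off = -9  [terminal]
22. n12.wid = 23  [terminal]
23. n10.env = true  [A.wid == false]
24. n13.wid = false  [S₁.idx > -7]
25. n14.off = 7  [terminal]
26. n15.off = 1  [terminal]
27. n13.env = true  [A.wid == false]
28. n6.idx = 4  [S₁.idx + 11]
29. n16.pre = -7  [D.sig - 10]
30. n17.wid = false  [S.pre > -7]
31. n18.fin = true  [terminal]
32. n19.fin = false  [terminal]
33. n17.env = true  [b₁.fin == false]
34. n20.pre = true  [S.pre > -8]
35. n20.hot = true  [S.pre > -8]
36. n20.sig = 0  [S.pre + 7]
37. n21.fin = true  [terminal]
38. n22.wid = 21  [terminal]
39. n20.ok = "vp"  ["vp"]
40. n23.wid = true  [terminal]
41. n16.idx = 4  [S.pre + 11]
42. n5.ok = "yq"  ["yq"]
43. n0.idx = 0  [S.pre - 23]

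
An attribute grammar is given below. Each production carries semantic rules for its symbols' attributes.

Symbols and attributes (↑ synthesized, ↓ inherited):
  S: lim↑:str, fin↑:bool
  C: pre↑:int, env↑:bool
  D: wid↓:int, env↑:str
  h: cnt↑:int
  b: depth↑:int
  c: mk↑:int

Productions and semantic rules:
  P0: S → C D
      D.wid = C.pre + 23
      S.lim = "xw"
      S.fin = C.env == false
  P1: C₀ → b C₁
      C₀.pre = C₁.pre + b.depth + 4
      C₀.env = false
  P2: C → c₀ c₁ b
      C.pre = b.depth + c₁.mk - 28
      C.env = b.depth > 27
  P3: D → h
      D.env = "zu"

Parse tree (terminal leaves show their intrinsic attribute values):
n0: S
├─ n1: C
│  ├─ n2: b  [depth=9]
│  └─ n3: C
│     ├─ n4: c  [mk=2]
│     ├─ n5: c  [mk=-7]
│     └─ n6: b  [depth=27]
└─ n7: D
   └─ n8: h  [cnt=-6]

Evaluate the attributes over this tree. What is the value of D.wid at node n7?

28

1. n2.depth = 9  [terminal]
2. n4.mk = 2  [terminal]
3. n5.mk = -7  [terminal]
4. n6.depth = 27  [terminal]
5. n3.pre = -8  [b.depth + c₁.mk - 28]
6. n3.env = false  [b.depth > 27]
7. n1.pre = 5  [C₁.pre + b.depth + 4]
8. n1.env = false  [false]
9. n7.wid = 28  [C.pre + 23]
10. n8.cnt = -6  [terminal]
11. n7.env = "zu"  ["zu"]
12. n0.lim = "xw"  ["xw"]
13. n0.fin = true  [C.env == false]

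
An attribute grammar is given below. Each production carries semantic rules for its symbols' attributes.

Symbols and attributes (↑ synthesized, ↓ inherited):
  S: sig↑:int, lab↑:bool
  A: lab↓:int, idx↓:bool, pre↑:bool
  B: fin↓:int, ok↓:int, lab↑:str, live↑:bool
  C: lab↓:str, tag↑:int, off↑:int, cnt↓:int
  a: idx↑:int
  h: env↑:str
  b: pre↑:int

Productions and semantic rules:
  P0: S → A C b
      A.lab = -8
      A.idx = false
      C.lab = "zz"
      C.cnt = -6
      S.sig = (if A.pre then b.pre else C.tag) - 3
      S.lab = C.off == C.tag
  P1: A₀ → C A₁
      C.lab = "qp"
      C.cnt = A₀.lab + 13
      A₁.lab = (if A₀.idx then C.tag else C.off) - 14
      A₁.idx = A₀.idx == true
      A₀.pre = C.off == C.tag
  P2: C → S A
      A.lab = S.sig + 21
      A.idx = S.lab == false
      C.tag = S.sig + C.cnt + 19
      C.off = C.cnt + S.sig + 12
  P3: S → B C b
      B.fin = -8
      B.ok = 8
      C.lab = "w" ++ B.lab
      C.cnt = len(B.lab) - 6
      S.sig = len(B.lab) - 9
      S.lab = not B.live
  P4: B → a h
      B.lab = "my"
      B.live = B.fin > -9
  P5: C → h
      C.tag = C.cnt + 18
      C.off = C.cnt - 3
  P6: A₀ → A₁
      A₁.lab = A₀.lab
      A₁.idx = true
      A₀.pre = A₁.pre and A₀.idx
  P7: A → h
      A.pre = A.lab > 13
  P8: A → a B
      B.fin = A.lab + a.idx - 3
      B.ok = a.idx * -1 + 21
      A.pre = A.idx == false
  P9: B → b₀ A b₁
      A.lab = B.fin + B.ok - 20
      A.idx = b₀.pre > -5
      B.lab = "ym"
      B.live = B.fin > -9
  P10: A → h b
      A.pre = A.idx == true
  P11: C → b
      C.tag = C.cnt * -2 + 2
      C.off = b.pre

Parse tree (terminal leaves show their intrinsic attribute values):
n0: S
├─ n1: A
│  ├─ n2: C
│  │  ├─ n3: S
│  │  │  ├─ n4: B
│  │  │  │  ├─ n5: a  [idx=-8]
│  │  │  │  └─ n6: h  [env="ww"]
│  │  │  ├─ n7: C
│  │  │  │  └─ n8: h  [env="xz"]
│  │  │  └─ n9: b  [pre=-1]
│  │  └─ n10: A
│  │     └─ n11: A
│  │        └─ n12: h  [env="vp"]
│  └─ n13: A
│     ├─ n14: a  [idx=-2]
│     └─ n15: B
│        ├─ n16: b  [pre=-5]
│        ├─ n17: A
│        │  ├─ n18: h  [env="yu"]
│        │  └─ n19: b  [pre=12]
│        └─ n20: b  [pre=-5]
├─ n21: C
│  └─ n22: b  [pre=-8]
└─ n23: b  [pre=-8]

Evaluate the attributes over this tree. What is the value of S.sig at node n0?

11

1. n1.lab = -8  [-8]
2. n1.idx = false  [false]
3. n2.lab = "qp"  ["qp"]
4. n2.cnt = 5  [A₀.lab + 13]
5. n4.fin = -8  [-8]
6. n4.ok = 8  [8]
7. n5.idx = -8  [terminal]
8. n6.env = "ww"  [terminal]
9. n4.lab = "my"  ["my"]
10. n4.live = true  [B.fin > -9]
11. n7.lab = "wmy"  ["w" ++ B.lab]
12. n7.cnt = -4  [len(B.lab) - 6]
13. n8.env = "xz"  [terminal]
14. n7.tag = 14  [C.cnt + 18]
15. n7.off = -7  [C.cnt - 3]
16. n9.pre = -1  [terminal]
17. n3.sig = -7  [len(B.lab) - 9]
18. n3.lab = false  [not B.live]
19. n10.lab = 14  [S.sig + 21]
20. n10.idx = true  [S.lab == false]
21. n11.lab = 14  [A₀.lab]
22. n11.idx = true  [true]
23. n12.env = "vp"  [terminal]
24. n11.pre = true  [A.lab > 13]
25. n10.pre = true  [A₁.pre and A₀.idx]
26. n2.tag = 17  [S.sig + C.cnt + 19]
27. n2.off = 10  [C.cnt + S.sig + 12]
28. n13.lab = -4  [(if A₀.idx then C.tag else C.off) - 14]
29. n13.idx = false  [A₀.idx == true]
30. n14.idx = -2  [terminal]
31. n15.fin = -9  [A.lab + a.idx - 3]
32. n15.ok = 23  [a.idx * -1 + 21]
33. n16.pre = -5  [terminal]
34. n17.lab = -6  [B.fin + B.ok - 20]
35. n17.idx = false  [b₀.pre > -5]
36. n18.env = "yu"  [terminal]
37. n19.pre = 12  [terminal]
38. n17.pre = false  [A.idx == true]
39. n20.pre = -5  [terminal]
40. n15.lab = "ym"  ["ym"]
41. n15.live = false  [B.fin > -9]
42. n13.pre = true  [A.idx == false]
43. n1.pre = false  [C.off == C.tag]
44. n21.lab = "zz"  ["zz"]
45. n21.cnt = -6  [-6]
46. n22.pre = -8  [terminal]
47. n21.tag = 14  [C.cnt * -2 + 2]
48. n21.off = -8  [b.pre]
49. n23.pre = -8  [terminal]
50. n0.sig = 11  [(if A.pre then b.pre else C.tag) - 3]
51. n0.lab = false  [C.off == C.tag]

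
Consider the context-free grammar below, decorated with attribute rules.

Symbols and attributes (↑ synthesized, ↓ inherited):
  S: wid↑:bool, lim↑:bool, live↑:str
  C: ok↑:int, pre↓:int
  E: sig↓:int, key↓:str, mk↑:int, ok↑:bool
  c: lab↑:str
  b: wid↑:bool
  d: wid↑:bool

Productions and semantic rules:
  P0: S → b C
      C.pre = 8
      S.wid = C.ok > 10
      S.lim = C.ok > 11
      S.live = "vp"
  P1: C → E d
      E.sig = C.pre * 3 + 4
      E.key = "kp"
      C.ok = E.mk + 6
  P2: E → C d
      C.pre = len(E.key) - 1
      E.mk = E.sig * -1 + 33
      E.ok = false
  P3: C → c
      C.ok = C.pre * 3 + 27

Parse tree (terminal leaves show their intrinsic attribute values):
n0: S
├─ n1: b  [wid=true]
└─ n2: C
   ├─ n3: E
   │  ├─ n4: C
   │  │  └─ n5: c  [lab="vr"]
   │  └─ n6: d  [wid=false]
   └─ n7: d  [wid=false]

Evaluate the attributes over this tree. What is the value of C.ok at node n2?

11

1. n1.wid = true  [terminal]
2. n2.pre = 8  [8]
3. n3.sig = 28  [C.pre * 3 + 4]
4. n3.key = "kp"  ["kp"]
5. n4.pre = 1  [len(E.key) - 1]
6. n5.lab = "vr"  [terminal]
7. n4.ok = 30  [C.pre * 3 + 27]
8. n6.wid = false  [terminal]
9. n3.mk = 5  [E.sig * -1 + 33]
10. n3.ok = false  [false]
11. n7.wid = false  [terminal]
12. n2.ok = 11  [E.mk + 6]
13. n0.wid = true  [C.ok > 10]
14. n0.lim = false  [C.ok > 11]
15. n0.live = "vp"  ["vp"]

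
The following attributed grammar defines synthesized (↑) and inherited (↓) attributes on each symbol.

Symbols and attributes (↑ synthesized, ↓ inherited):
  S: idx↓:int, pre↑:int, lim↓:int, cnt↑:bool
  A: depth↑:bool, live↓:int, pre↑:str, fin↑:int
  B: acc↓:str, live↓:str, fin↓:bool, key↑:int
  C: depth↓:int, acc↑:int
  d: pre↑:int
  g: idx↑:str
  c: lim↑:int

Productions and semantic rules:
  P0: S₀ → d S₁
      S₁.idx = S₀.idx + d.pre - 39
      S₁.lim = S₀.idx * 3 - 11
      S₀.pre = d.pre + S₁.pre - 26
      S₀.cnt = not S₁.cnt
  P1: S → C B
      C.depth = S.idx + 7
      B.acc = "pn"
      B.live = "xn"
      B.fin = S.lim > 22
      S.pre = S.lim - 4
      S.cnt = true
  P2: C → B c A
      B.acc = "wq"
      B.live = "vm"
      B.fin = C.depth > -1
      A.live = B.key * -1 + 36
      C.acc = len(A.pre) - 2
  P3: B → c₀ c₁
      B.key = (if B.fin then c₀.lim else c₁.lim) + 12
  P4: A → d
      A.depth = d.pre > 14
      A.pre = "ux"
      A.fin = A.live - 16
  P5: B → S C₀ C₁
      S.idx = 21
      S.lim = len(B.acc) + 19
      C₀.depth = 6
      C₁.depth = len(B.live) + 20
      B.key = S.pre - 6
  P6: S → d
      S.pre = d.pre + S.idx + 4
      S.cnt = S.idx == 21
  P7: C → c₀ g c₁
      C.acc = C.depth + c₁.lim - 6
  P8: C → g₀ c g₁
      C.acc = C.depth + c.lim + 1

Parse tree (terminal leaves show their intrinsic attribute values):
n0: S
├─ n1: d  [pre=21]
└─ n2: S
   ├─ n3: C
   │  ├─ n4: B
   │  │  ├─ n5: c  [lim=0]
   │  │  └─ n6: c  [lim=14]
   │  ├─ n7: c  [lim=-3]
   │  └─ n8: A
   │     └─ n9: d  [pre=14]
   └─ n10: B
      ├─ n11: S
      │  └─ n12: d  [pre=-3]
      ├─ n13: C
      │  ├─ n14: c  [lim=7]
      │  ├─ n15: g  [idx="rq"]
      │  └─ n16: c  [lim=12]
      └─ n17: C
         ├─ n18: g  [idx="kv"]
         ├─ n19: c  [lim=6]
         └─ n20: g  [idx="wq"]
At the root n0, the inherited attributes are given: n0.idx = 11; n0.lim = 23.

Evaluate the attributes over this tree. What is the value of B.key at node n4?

12

1. n0.idx = 11  [given at root]
2. n0.lim = 23  [given at root]
3. n1.pre = 21  [terminal]
4. n2.idx = -7  [S₀.idx + d.pre - 39]
5. n2.lim = 22  [S₀.idx * 3 - 11]
6. n3.depth = 0  [S.idx + 7]
7. n4.acc = "wq"  ["wq"]
8. n4.live = "vm"  ["vm"]
9. n4.fin = true  [C.depth > -1]
10. n5.lim = 0  [terminal]
11. n6.lim = 14  [terminal]
12. n4.key = 12  [(if B.fin then c₀.lim else c₁.lim) + 12]
13. n7.lim = -3  [terminal]
14. n8.live = 24  [B.key * -1 + 36]
15. n9.pre = 14  [terminal]
16. n8.depth = false  [d.pre > 14]
17. n8.pre = "ux"  ["ux"]
18. n8.fin = 8  [A.live - 16]
19. n3.acc = 0  [len(A.pre) - 2]
20. n10.acc = "pn"  ["pn"]
21. n10.live = "xn"  ["xn"]
22. n10.fin = false  [S.lim > 22]
23. n11.idx = 21  [21]
24. n11.lim = 21  [len(B.acc) + 19]
25. n12.pre = -3  [terminal]
26. n11.pre = 22  [d.pre + S.idx + 4]
27. n11.cnt = true  [S.idx == 21]
28. n13.depth = 6  [6]
29. n14.lim = 7  [terminal]
30. n15.idx = "rq"  [terminal]
31. n16.lim = 12  [terminal]
32. n13.acc = 12  [C.depth + c₁.lim - 6]
33. n17.depth = 22  [len(B.live) + 20]
34. n18.idx = "kv"  [terminal]
35. n19.lim = 6  [terminal]
36. n20.idx = "wq"  [terminal]
37. n17.acc = 29  [C.depth + c.lim + 1]
38. n10.key = 16  [S.pre - 6]
39. n2.pre = 18  [S.lim - 4]
40. n2.cnt = true  [true]
41. n0.pre = 13  [d.pre + S₁.pre - 26]
42. n0.cnt = false  [not S₁.cnt]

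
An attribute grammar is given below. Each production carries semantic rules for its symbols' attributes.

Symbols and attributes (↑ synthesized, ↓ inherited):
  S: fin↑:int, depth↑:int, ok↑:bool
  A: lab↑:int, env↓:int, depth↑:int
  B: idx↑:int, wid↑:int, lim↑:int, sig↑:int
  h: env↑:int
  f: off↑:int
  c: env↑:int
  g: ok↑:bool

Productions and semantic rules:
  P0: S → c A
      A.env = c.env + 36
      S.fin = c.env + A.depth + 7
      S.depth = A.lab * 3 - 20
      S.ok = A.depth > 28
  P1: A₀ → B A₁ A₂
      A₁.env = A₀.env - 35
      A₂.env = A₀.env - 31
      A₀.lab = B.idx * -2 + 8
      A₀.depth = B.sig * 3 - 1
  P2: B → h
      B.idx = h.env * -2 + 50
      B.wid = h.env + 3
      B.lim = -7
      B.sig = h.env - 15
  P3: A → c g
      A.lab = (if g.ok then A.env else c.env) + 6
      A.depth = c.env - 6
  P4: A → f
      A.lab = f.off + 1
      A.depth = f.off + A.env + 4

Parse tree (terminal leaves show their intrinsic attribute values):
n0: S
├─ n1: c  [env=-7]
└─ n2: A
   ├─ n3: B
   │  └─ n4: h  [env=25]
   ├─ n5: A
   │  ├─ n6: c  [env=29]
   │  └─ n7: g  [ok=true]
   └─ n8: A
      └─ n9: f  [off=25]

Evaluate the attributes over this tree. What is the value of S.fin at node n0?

29

1. n1.env = -7  [terminal]
2. n2.env = 29  [c.env + 36]
3. n4.env = 25  [terminal]
4. n3.idx = 0  [h.env * -2 + 50]
5. n3.wid = 28  [h.env + 3]
6. n3.lim = -7  [-7]
7. n3.sig = 10  [h.env - 15]
8. n5.env = -6  [A₀.env - 35]
9. n6.env = 29  [terminal]
10. n7.ok = true  [terminal]
11. n5.lab = 0  [(if g.ok then A.env else c.env) + 6]
12. n5.depth = 23  [c.env - 6]
13. n8.env = -2  [A₀.env - 31]
14. n9.off = 25  [terminal]
15. n8.lab = 26  [f.off + 1]
16. n8.depth = 27  [f.off + A.env + 4]
17. n2.lab = 8  [B.idx * -2 + 8]
18. n2.depth = 29  [B.sig * 3 - 1]
19. n0.fin = 29  [c.env + A.depth + 7]
20. n0.depth = 4  [A.lab * 3 - 20]
21. n0.ok = true  [A.depth > 28]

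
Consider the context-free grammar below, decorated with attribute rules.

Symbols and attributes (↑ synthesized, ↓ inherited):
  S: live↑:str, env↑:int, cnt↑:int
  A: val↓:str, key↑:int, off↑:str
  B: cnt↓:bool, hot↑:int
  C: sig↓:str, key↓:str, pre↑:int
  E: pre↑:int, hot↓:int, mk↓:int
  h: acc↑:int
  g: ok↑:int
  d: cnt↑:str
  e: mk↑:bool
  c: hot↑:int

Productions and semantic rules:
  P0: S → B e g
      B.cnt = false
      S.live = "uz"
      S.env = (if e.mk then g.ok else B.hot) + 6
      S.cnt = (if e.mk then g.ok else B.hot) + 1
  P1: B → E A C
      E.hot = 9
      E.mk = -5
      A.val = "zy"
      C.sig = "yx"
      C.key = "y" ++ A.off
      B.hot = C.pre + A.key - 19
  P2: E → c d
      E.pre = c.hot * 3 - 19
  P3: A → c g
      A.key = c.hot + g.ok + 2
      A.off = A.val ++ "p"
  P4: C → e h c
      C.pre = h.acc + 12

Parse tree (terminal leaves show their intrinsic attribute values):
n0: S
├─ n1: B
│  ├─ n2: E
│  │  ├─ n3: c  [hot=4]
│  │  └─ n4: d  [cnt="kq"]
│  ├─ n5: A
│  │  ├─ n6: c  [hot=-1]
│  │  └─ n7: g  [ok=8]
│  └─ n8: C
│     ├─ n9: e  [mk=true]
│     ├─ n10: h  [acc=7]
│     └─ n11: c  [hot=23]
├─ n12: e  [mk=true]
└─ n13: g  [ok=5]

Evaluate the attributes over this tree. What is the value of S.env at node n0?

1. n1.cnt = false  [false]
2. n2.hot = 9  [9]
3. n2.mk = -5  [-5]
4. n3.hot = 4  [terminal]
5. n4.cnt = "kq"  [terminal]
6. n2.pre = -7  [c.hot * 3 - 19]
7. n5.val = "zy"  ["zy"]
8. n6.hot = -1  [terminal]
9. n7.ok = 8  [terminal]
10. n5.key = 9  [c.hot + g.ok + 2]
11. n5.off = "zyp"  [A.val ++ "p"]
12. n8.sig = "yx"  ["yx"]
13. n8.key = "yzyp"  ["y" ++ A.off]
14. n9.mk = true  [terminal]
15. n10.acc = 7  [terminal]
16. n11.hot = 23  [terminal]
17. n8.pre = 19  [h.acc + 12]
18. n1.hot = 9  [C.pre + A.key - 19]
19. n12.mk = true  [terminal]
20. n13.ok = 5  [terminal]
21. n0.live = "uz"  ["uz"]
22. n0.env = 11  [(if e.mk then g.ok else B.hot) + 6]
23. n0.cnt = 6  [(if e.mk then g.ok else B.hot) + 1]

11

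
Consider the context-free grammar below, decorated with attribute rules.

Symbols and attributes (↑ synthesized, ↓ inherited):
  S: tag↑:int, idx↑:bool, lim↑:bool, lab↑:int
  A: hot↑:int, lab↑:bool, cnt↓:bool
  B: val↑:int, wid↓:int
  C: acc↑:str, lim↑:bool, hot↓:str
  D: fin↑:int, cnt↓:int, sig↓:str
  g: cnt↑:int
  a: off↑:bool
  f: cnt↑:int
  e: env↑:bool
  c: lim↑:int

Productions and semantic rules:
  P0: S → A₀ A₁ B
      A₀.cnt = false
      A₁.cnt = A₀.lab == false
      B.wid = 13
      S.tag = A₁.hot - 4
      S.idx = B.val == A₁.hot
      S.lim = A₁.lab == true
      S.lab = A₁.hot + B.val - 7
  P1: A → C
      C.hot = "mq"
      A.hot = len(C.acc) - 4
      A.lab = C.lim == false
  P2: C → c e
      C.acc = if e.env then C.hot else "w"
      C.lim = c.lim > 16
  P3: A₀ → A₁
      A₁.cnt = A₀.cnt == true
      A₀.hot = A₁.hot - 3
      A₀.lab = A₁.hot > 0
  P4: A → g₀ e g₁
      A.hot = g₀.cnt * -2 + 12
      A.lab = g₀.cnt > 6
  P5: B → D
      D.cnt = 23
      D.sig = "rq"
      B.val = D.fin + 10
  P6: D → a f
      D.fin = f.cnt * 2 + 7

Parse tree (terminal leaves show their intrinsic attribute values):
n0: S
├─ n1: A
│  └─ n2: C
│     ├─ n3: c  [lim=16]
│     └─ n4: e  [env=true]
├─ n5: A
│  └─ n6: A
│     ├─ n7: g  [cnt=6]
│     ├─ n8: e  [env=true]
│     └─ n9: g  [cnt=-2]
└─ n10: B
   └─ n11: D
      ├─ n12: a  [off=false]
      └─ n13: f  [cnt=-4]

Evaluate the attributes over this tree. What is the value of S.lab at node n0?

1. n1.cnt = false  [false]
2. n2.hot = "mq"  ["mq"]
3. n3.lim = 16  [terminal]
4. n4.env = true  [terminal]
5. n2.acc = "mq"  [if e.env then C.hot else "w"]
6. n2.lim = false  [c.lim > 16]
7. n1.hot = -2  [len(C.acc) - 4]
8. n1.lab = true  [C.lim == false]
9. n5.cnt = false  [A₀.lab == false]
10. n6.cnt = false  [A₀.cnt == true]
11. n7.cnt = 6  [terminal]
12. n8.env = true  [terminal]
13. n9.cnt = -2  [terminal]
14. n6.hot = 0  [g₀.cnt * -2 + 12]
15. n6.lab = false  [g₀.cnt > 6]
16. n5.hot = -3  [A₁.hot - 3]
17. n5.lab = false  [A₁.hot > 0]
18. n10.wid = 13  [13]
19. n11.cnt = 23  [23]
20. n11.sig = "rq"  ["rq"]
21. n12.off = false  [terminal]
22. n13.cnt = -4  [terminal]
23. n11.fin = -1  [f.cnt * 2 + 7]
24. n10.val = 9  [D.fin + 10]
25. n0.tag = -7  [A₁.hot - 4]
26. n0.idx = false  [B.val == A₁.hot]
27. n0.lim = false  [A₁.lab == true]
28. n0.lab = -1  [A₁.hot + B.val - 7]

-1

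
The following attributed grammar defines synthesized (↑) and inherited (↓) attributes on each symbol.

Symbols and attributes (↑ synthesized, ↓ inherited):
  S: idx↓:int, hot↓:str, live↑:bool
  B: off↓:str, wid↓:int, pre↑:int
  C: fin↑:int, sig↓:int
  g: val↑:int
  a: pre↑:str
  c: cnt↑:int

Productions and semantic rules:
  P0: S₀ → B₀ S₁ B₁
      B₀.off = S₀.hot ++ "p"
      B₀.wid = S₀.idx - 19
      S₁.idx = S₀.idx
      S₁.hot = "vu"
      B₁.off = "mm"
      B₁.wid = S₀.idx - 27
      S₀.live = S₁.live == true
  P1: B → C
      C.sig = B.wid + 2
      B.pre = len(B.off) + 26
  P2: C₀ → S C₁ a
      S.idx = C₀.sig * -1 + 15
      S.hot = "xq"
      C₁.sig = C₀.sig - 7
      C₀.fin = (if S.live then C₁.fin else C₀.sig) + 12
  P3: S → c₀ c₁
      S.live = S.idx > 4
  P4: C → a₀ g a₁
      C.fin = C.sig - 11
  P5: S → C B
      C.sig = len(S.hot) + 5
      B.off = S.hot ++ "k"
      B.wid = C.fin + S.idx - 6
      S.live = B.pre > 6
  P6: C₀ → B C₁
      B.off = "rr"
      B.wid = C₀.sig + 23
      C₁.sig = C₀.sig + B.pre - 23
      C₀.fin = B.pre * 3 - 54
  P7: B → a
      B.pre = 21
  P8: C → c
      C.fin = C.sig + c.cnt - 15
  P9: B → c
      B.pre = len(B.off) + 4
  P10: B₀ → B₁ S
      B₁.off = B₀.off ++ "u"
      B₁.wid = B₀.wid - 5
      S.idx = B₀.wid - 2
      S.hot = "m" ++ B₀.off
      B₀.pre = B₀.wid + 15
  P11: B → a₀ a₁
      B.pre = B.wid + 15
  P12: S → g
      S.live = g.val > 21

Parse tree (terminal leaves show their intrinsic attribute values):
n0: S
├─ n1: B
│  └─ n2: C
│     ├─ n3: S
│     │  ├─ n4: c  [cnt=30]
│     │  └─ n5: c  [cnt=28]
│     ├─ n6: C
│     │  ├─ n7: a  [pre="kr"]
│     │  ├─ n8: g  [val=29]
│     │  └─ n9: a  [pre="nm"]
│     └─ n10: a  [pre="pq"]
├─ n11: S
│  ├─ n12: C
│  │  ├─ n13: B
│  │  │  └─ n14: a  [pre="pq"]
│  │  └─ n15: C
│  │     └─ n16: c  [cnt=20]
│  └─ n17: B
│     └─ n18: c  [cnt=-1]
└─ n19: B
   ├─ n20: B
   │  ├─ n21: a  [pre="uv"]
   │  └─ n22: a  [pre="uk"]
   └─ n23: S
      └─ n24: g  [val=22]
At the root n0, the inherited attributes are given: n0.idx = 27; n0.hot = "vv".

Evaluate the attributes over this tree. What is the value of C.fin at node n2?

4

1. n0.idx = 27  [given at root]
2. n0.hot = "vv"  [given at root]
3. n1.off = "vvp"  [S₀.hot ++ "p"]
4. n1.wid = 8  [S₀.idx - 19]
5. n2.sig = 10  [B.wid + 2]
6. n3.idx = 5  [C₀.sig * -1 + 15]
7. n3.hot = "xq"  ["xq"]
8. n4.cnt = 30  [terminal]
9. n5.cnt = 28  [terminal]
10. n3.live = true  [S.idx > 4]
11. n6.sig = 3  [C₀.sig - 7]
12. n7.pre = "kr"  [terminal]
13. n8.val = 29  [terminal]
14. n9.pre = "nm"  [terminal]
15. n6.fin = -8  [C.sig - 11]
16. n10.pre = "pq"  [terminal]
17. n2.fin = 4  [(if S.live then C₁.fin else C₀.sig) + 12]
18. n1.pre = 29  [len(B.off) + 26]
19. n11.idx = 27  [S₀.idx]
20. n11.hot = "vu"  ["vu"]
21. n12.sig = 7  [len(S.hot) + 5]
22. n13.off = "rr"  ["rr"]
23. n13.wid = 30  [C₀.sig + 23]
24. n14.pre = "pq"  [terminal]
25. n13.pre = 21  [21]
26. n15.sig = 5  [C₀.sig + B.pre - 23]
27. n16.cnt = 20  [terminal]
28. n15.fin = 10  [C.sig + c.cnt - 15]
29. n12.fin = 9  [B.pre * 3 - 54]
30. n17.off = "vuk"  [S.hot ++ "k"]
31. n17.wid = 30  [C.fin + S.idx - 6]
32. n18.cnt = -1  [terminal]
33. n17.pre = 7  [len(B.off) + 4]
34. n11.live = true  [B.pre > 6]
35. n19.off = "mm"  ["mm"]
36. n19.wid = 0  [S₀.idx - 27]
37. n20.off = "mmu"  [B₀.off ++ "u"]
38. n20.wid = -5  [B₀.wid - 5]
39. n21.pre = "uv"  [terminal]
40. n22.pre = "uk"  [terminal]
41. n20.pre = 10  [B.wid + 15]
42. n23.idx = -2  [B₀.wid - 2]
43. n23.hot = "mmm"  ["m" ++ B₀.off]
44. n24.val = 22  [terminal]
45. n23.live = true  [g.val > 21]
46. n19.pre = 15  [B₀.wid + 15]
47. n0.live = true  [S₁.live == true]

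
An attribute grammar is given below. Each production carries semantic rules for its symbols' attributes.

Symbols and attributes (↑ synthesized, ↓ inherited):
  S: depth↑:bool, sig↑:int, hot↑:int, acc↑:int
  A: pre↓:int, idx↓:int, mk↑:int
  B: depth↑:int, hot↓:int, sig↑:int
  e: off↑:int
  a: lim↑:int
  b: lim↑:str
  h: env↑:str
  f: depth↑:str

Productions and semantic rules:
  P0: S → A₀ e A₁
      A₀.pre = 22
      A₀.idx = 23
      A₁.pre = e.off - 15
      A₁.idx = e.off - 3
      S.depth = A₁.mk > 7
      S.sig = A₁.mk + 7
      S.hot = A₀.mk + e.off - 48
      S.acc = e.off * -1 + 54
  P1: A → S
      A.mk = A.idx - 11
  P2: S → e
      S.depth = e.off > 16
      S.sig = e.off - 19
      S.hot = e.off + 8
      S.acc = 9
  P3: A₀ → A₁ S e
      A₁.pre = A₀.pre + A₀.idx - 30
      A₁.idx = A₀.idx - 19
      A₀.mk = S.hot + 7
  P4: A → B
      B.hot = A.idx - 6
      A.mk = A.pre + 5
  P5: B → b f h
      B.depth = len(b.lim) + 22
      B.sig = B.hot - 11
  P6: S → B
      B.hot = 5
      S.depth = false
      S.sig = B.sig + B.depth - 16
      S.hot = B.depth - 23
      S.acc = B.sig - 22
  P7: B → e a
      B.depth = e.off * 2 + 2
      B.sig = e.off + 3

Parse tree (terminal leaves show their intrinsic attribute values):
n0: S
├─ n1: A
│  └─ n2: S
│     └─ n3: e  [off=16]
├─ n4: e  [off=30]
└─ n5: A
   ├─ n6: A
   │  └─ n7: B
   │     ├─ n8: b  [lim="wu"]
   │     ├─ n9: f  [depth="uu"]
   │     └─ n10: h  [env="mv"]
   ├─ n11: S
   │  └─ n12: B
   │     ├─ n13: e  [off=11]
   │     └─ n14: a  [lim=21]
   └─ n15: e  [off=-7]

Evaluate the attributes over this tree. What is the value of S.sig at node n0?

15

1. n1.pre = 22  [22]
2. n1.idx = 23  [23]
3. n3.off = 16  [terminal]
4. n2.depth = false  [e.off > 16]
5. n2.sig = -3  [e.off - 19]
6. n2.hot = 24  [e.off + 8]
7. n2.acc = 9  [9]
8. n1.mk = 12  [A.idx - 11]
9. n4.off = 30  [terminal]
10. n5.pre = 15  [e.off - 15]
11. n5.idx = 27  [e.off - 3]
12. n6.pre = 12  [A₀.pre + A₀.idx - 30]
13. n6.idx = 8  [A₀.idx - 19]
14. n7.hot = 2  [A.idx - 6]
15. n8.lim = "wu"  [terminal]
16. n9.depth = "uu"  [terminal]
17. n10.env = "mv"  [terminal]
18. n7.depth = 24  [len(b.lim) + 22]
19. n7.sig = -9  [B.hot - 11]
20. n6.mk = 17  [A.pre + 5]
21. n12.hot = 5  [5]
22. n13.off = 11  [terminal]
23. n14.lim = 21  [terminal]
24. n12.depth = 24  [e.off * 2 + 2]
25. n12.sig = 14  [e.off + 3]
26. n11.depth = false  [false]
27. n11.sig = 22  [B.sig + B.depth - 16]
28. n11.hot = 1  [B.depth - 23]
29. n11.acc = -8  [B.sig - 22]
30. n15.off = -7  [terminal]
31. n5.mk = 8  [S.hot + 7]
32. n0.depth = true  [A₁.mk > 7]
33. n0.sig = 15  [A₁.mk + 7]
34. n0.hot = -6  [A₀.mk + e.off - 48]
35. n0.acc = 24  [e.off * -1 + 54]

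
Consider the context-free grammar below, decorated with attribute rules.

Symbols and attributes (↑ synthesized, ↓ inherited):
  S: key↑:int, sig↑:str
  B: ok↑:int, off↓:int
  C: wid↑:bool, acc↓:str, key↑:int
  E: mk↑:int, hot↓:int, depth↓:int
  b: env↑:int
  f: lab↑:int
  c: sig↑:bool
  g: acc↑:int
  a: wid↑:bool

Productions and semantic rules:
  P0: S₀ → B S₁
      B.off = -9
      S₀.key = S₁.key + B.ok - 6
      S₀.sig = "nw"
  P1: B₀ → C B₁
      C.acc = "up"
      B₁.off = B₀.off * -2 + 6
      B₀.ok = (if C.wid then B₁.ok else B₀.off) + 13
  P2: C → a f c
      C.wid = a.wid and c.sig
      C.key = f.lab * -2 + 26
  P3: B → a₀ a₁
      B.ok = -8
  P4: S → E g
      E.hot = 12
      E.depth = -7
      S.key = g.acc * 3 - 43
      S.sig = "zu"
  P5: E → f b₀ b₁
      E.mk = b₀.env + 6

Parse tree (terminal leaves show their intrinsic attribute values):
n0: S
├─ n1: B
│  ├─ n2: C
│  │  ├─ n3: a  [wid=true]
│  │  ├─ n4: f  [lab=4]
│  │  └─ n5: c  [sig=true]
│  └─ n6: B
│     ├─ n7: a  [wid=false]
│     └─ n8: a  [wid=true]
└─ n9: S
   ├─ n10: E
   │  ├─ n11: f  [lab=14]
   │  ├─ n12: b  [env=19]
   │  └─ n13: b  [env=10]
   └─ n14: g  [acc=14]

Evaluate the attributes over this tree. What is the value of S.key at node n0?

1. n1.off = -9  [-9]
2. n2.acc = "up"  ["up"]
3. n3.wid = true  [terminal]
4. n4.lab = 4  [terminal]
5. n5.sig = true  [terminal]
6. n2.wid = true  [a.wid and c.sig]
7. n2.key = 18  [f.lab * -2 + 26]
8. n6.off = 24  [B₀.off * -2 + 6]
9. n7.wid = false  [terminal]
10. n8.wid = true  [terminal]
11. n6.ok = -8  [-8]
12. n1.ok = 5  [(if C.wid then B₁.ok else B₀.off) + 13]
13. n10.hot = 12  [12]
14. n10.depth = -7  [-7]
15. n11.lab = 14  [terminal]
16. n12.env = 19  [terminal]
17. n13.env = 10  [terminal]
18. n10.mk = 25  [b₀.env + 6]
19. n14.acc = 14  [terminal]
20. n9.key = -1  [g.acc * 3 - 43]
21. n9.sig = "zu"  ["zu"]
22. n0.key = -2  [S₁.key + B.ok - 6]
23. n0.sig = "nw"  ["nw"]

-2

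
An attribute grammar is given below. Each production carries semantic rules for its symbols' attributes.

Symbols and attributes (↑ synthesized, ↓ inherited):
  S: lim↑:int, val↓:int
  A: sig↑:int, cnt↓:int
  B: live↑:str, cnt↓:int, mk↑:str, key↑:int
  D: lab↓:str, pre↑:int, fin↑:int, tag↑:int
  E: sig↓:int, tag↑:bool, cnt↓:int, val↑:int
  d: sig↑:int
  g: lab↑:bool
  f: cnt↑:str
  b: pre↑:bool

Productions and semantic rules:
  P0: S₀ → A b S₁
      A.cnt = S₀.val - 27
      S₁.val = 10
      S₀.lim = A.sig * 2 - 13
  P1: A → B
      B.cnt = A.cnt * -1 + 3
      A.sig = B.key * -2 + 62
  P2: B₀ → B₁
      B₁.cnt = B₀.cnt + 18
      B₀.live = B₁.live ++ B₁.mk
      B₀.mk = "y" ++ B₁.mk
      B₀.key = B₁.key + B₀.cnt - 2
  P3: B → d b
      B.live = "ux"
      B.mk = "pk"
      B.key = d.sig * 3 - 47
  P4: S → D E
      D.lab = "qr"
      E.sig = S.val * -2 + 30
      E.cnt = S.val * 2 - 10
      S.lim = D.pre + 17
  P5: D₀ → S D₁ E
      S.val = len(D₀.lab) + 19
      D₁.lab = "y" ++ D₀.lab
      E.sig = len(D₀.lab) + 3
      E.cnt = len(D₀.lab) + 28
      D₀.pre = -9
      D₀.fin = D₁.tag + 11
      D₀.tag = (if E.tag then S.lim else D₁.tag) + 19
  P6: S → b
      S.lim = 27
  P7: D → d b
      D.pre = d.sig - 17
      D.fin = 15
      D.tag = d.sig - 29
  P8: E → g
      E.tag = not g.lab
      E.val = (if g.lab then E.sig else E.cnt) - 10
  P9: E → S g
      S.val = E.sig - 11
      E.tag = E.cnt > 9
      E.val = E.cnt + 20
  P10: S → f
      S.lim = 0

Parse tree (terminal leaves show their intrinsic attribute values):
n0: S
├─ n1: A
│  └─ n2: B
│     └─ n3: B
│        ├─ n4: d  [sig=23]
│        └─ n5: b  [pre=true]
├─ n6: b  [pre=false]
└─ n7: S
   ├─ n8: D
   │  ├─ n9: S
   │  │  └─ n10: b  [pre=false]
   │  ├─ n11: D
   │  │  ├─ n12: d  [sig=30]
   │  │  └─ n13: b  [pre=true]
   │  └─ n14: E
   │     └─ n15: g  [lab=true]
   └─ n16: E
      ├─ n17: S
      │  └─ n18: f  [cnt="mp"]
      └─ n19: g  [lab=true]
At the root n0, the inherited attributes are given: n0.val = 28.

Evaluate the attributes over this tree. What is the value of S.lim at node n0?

23

1. n0.val = 28  [given at root]
2. n1.cnt = 1  [S₀.val - 27]
3. n2.cnt = 2  [A.cnt * -1 + 3]
4. n3.cnt = 20  [B₀.cnt + 18]
5. n4.sig = 23  [terminal]
6. n5.pre = true  [terminal]
7. n3.live = "ux"  ["ux"]
8. n3.mk = "pk"  ["pk"]
9. n3.key = 22  [d.sig * 3 - 47]
10. n2.live = "uxpk"  [B₁.live ++ B₁.mk]
11. n2.mk = "ypk"  ["y" ++ B₁.mk]
12. n2.key = 22  [B₁.key + B₀.cnt - 2]
13. n1.sig = 18  [B.key * -2 + 62]
14. n6.pre = false  [terminal]
15. n7.val = 10  [10]
16. n8.lab = "qr"  ["qr"]
17. n9.val = 21  [len(D₀.lab) + 19]
18. n10.pre = false  [terminal]
19. n9.lim = 27  [27]
20. n11.lab = "yqr"  ["y" ++ D₀.lab]
21. n12.sig = 30  [terminal]
22. n13.pre = true  [terminal]
23. n11.pre = 13  [d.sig - 17]
24. n11.fin = 15  [15]
25. n11.tag = 1  [d.sig - 29]
26. n14.sig = 5  [len(D₀.lab) + 3]
27. n14.cnt = 30  [len(D₀.lab) + 28]
28. n15.lab = true  [terminal]
29. n14.tag = false  [not g.lab]
30. n14.val = -5  [(if g.lab then E.sig else E.cnt) - 10]
31. n8.pre = -9  [-9]
32. n8.fin = 12  [D₁.tag + 11]
33. n8.tag = 20  [(if E.tag then S.lim else D₁.tag) + 19]
34. n16.sig = 10  [S.val * -2 + 30]
35. n16.cnt = 10  [S.val * 2 - 10]
36. n17.val = -1  [E.sig - 11]
37. n18.cnt = "mp"  [terminal]
38. n17.lim = 0  [0]
39. n19.lab = true  [terminal]
40. n16.tag = true  [E.cnt > 9]
41. n16.val = 30  [E.cnt + 20]
42. n7.lim = 8  [D.pre + 17]
43. n0.lim = 23  [A.sig * 2 - 13]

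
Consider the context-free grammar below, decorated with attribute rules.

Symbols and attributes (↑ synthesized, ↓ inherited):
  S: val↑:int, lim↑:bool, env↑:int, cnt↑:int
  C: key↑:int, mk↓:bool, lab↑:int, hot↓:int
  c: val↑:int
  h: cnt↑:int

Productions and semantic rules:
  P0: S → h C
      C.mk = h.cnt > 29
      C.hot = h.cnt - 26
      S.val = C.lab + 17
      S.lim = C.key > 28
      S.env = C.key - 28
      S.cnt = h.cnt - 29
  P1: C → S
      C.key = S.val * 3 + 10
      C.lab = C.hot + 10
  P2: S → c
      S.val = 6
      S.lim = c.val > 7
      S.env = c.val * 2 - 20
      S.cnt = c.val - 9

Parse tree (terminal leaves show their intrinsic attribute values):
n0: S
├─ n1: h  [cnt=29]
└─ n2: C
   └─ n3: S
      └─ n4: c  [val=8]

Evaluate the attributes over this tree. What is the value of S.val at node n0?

30

1. n1.cnt = 29  [terminal]
2. n2.mk = false  [h.cnt > 29]
3. n2.hot = 3  [h.cnt - 26]
4. n4.val = 8  [terminal]
5. n3.val = 6  [6]
6. n3.lim = true  [c.val > 7]
7. n3.env = -4  [c.val * 2 - 20]
8. n3.cnt = -1  [c.val - 9]
9. n2.key = 28  [S.val * 3 + 10]
10. n2.lab = 13  [C.hot + 10]
11. n0.val = 30  [C.lab + 17]
12. n0.lim = false  [C.key > 28]
13. n0.env = 0  [C.key - 28]
14. n0.cnt = 0  [h.cnt - 29]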